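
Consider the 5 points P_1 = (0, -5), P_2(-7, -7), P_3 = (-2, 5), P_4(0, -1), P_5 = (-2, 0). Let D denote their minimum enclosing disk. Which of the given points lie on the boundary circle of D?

The farthest pair is P_2–P_3 with squared distance 169. The circle on this segment as diameter has centre (-4.5, -1) and r² = 169/4 = 42.25.
Check P_1: distance² to centre = 36.25 ≤ 42.25, so it lies inside.
All remaining points lie in this disk, and no smaller disk contains both endpoints, so this is the minimum enclosing circle.
The points at distance exactly r from the centre are P_2, P_3 — 2 points.

P_2, P_3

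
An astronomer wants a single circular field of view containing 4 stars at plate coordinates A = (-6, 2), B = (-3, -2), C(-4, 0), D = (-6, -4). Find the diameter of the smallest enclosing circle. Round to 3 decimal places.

6.009

By Welzl's lemma the MEC is supported by two points (diametrically opposite) or three points (on a circumcircle).
The minimum enclosing circle is determined by three boundary points: A, B, D.
Their circumcentre is (-35/6, -1) with r² = 325/36.
The farthest remaining point C is at distance² 157/36 ≤ 325/36.
Diameter = 2r = 2√(325/36) ≈ 6.009.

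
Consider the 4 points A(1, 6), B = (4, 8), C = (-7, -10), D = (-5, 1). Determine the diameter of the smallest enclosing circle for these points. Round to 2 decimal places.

The farthest pair is B–C with squared distance 445. The circle on this segment as diameter has centre (-1.5, -1) and r² = 445/4 = 111.25.
Check A: distance² to centre = 55.25 ≤ 111.25, so it lies inside.
All remaining points lie in this disk, and no smaller disk contains both endpoints, so this is the minimum enclosing circle.
Diameter = 2r = 2√(111.25) ≈ 21.10.

21.10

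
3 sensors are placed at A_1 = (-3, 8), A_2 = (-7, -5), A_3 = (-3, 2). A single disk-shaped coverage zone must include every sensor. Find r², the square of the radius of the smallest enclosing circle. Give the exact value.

Side lengths²: A_1A_2² = 185, A_1A_3² = 36, A_2A_3² = 65.
Since A_1A_2² = 185 ≥ 65 + 36 = 101, the angle opposite A_1A_2 is not acute, so the smallest enclosing circle has A_1A_2 as diameter.
Centre = midpoint of A_1A_2 = (-5, 1.5), r² = 185/4 = 46.25.

46.25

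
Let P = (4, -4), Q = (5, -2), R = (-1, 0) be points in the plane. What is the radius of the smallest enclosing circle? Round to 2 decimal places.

3.23

Side lengths²: PQ² = 5, PR² = 41, QR² = 40.
Since PR² = 41 < 40 + 5 = 45, the triangle is acute, so the smallest enclosing circle is the circumcircle.
Circumcentre = (25/14, -23/14), r² = 1025/98.
r = √(1025/98) ≈ 3.23.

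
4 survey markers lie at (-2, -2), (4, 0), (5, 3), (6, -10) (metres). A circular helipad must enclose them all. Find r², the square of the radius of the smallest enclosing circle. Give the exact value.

3145/72

By Welzl's lemma the MEC is supported by two points (diametrically opposite) or three points (on a circumcircle).
The minimum enclosing circle is determined by three boundary points: (-2, -2), (5, 3), (6, -10).
Their circumcentre is (53/12, -43/12) with r² = 3145/72.
The farthest remaining point (4, 0) is at distance² 937/72 ≤ 3145/72.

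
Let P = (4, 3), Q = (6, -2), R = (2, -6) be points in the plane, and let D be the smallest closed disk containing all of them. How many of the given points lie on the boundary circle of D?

2

Side lengths²: PQ² = 29, PR² = 85, QR² = 32.
Since PR² = 85 ≥ 32 + 29 = 61, the angle opposite PR is not acute, so the smallest enclosing circle has PR as diameter.
Centre = midpoint of PR = (3, -1.5), r² = 85/4 = 21.25.
The points at distance exactly r from the centre are P, R — 2 points.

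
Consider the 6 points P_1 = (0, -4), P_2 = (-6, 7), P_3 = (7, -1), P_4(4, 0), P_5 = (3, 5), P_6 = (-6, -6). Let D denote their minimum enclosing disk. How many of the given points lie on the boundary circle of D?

3

The minimum enclosing circle is determined by three boundary points: P_2, P_3, P_6.
Their circumcentre is (-27/26, 0.5) with r² = 22601/338.
The farthest remaining point P_5 is at distance² 12357/338 ≤ 22601/338.
The points at distance exactly r from the centre are P_2, P_3, P_6 — 3 points.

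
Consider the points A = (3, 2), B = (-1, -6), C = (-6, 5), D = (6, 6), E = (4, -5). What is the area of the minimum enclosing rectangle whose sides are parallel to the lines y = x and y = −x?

In coordinates u = x + y, v = x − y the rectangle is axis-aligned; the map (x,y)→(u,v) scales areas by 2.
u-values: 5, -7, -1, 12, -1; range = 12 − (-7) = 19.
v-values: 1, 5, -11, 0, 9; range = 9 − (-11) = 20.
Area = (19 × 20) / 2 = 190.

190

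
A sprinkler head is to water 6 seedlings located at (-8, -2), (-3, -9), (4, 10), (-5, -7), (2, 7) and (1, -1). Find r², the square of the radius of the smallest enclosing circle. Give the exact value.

The farthest pair is (-3, -9)–(4, 10) with squared distance 410. The circle on this segment as diameter has centre (0.5, 0.5) and r² = 410/4 = 102.5.
Check (-8, -2): distance² to centre = 78.5 ≤ 102.5, so it lies inside.
All remaining points lie in this disk, and no smaller disk contains both endpoints, so this is the minimum enclosing circle.

102.5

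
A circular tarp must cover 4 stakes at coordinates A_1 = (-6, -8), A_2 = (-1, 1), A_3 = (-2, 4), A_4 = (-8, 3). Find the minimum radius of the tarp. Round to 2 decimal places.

A smallest enclosing disk is always determined by at most three of the input points on its boundary.
The minimum enclosing circle is determined by three boundary points: A_1, A_3, A_4.
Their circumcentre is (-139/34, -67/34) with r² = 23125/578.
The farthest remaining point A_2 is at distance² 10613/578 ≤ 23125/578.
r = √(23125/578) ≈ 6.33.

6.33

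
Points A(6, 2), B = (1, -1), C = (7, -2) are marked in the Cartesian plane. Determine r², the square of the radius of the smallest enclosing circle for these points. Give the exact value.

10693/1058

Side lengths²: AB² = 34, AC² = 17, BC² = 37.
Since BC² = 37 < 34 + 17 = 51, the triangle is acute, so the smallest enclosing circle is the circumcircle.
Circumcentre = (191/46, -27/46), r² = 10693/1058.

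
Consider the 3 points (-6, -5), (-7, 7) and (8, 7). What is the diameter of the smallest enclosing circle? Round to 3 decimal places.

18.503

Call the three points A, B, C in the order given.
Side lengths²: AB² = 145, AC² = 340, BC² = 225.
Since AC² = 340 < 225 + 145 = 370, the triangle is acute, so the smallest enclosing circle is the circumcircle.
Circumcentre = (0.5, 19/12), r² = 12325/144.
Diameter = 2r = 2√(12325/144) ≈ 18.503.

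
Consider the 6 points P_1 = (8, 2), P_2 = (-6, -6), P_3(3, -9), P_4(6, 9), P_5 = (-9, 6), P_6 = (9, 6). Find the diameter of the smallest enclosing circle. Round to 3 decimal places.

20.689

The minimum enclosing circle is determined by three boundary points: P_3, P_5, P_6.
Their circumcentre is (0, 0.9) with r² = 107.01.
The farthest remaining point P_4 is at distance² 101.61 ≤ 107.01.
Diameter = 2r = 2√(107.01) ≈ 20.689.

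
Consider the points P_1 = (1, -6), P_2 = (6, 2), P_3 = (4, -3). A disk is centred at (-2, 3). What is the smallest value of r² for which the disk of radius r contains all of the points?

The required radius is the distance from (-2, 3) to the farthest point.
Squared distances: 90, 65, 72.
Maximum is 90, attained at P_1.

90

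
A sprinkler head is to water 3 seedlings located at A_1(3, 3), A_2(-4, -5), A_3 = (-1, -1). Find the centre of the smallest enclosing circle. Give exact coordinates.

Side lengths²: A_1A_2² = 113, A_1A_3² = 32, A_2A_3² = 25.
Since A_1A_2² = 113 ≥ 32 + 25 = 57, the angle opposite A_1A_2 is not acute, so the smallest enclosing circle has A_1A_2 as diameter.
Centre = midpoint of A_1A_2 = (-0.5, -1), r² = 113/4 = 28.25.
Centre = (-0.5, -1).

(-0.5, -1)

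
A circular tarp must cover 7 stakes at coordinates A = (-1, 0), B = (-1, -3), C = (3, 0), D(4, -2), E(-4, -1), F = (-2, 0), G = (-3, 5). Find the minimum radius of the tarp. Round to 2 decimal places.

4.95

A smallest enclosing disk is always determined by at most three of the input points on its boundary.
The minimum enclosing circle is determined by three boundary points: D, E, G.
Their circumcentre is (5/14, 19/14) with r² = 2405/98.
The farthest remaining point B is at distance² 2041/98 ≤ 2405/98.
r = √(2405/98) ≈ 4.95.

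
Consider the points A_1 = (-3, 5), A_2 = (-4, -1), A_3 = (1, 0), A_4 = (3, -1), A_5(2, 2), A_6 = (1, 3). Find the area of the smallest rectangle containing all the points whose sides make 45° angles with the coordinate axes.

In coordinates u = x + y, v = x − y the rectangle is axis-aligned; the map (x,y)→(u,v) scales areas by 2.
u-values: 2, -5, 1, 2, 4, 4; range = 4 − (-5) = 9.
v-values: -8, -3, 1, 4, 0, -2; range = 4 − (-8) = 12.
Area = (9 × 12) / 2 = 54.

54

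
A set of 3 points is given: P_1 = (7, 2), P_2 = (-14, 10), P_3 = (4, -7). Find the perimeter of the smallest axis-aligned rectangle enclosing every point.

76

Width = max x − min x = 7 − (-14) = 21.
Height = max y − min y = 10 − (-7) = 17.
Perimeter = 2(21 + 17) = 76.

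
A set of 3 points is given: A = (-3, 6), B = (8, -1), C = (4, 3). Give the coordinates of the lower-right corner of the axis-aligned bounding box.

(8, -1)

x-range [-3, 8], y-range [-1, 6].
The lower-right corner is (8, -1).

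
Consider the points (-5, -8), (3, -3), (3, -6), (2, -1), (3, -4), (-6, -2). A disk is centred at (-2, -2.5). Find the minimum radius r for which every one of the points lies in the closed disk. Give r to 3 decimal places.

6.265

The required radius is the distance from (-2, -2.5) to the farthest point.
Squared distances: 39.25, 25.25, 37.25, 18.25, 27.25, 16.25.
Maximum is 39.25, attained at (-5, -8).
r = √(39.25) ≈ 6.265.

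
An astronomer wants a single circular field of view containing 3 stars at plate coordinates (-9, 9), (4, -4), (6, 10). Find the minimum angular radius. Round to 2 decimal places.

9.40

Call the three points A, B, C in the order given.
Side lengths²: AB² = 338, AC² = 226, BC² = 200.
Since AB² = 338 < 226 + 200 = 426, the triangle is acute, so the smallest enclosing circle is the circumcircle.
Circumcentre = (-1.125, 3.875), r² = 88.28125.
r = √(88.28125) ≈ 9.40.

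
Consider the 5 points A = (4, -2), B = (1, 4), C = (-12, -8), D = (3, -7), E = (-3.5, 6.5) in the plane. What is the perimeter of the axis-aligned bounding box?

Width = max x − min x = 4 − (-12) = 16.
Height = max y − min y = 6.5 − (-8) = 14.5.
Perimeter = 2(16 + 14.5) = 61.

61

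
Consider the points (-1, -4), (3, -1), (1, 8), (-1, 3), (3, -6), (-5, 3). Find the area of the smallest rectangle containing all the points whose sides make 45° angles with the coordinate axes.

In coordinates u = x + y, v = x − y the rectangle is axis-aligned; the map (x,y)→(u,v) scales areas by 2.
u-values: -5, 2, 9, 2, -3, -2; range = 9 − (-5) = 14.
v-values: 3, 4, -7, -4, 9, -8; range = 9 − (-8) = 17.
Area = (14 × 17) / 2 = 119.

119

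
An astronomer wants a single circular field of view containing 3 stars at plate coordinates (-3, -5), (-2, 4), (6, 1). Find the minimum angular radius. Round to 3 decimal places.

Call the three points A, B, C in the order given.
Side lengths²: AB² = 82, AC² = 117, BC² = 73.
Since AC² = 117 < 82 + 73 = 155, the triangle is acute, so the smallest enclosing circle is the circumcircle.
Circumcentre = (0.74, -0.86), r² = 31.1272.
r = √(31.1272) ≈ 5.579.

5.579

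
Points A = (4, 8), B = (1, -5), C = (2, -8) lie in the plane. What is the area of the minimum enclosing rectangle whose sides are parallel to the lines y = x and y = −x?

In coordinates u = x + y, v = x − y the rectangle is axis-aligned; the map (x,y)→(u,v) scales areas by 2.
u-values: 12, -4, -6; range = 12 − (-6) = 18.
v-values: -4, 6, 10; range = 10 − (-4) = 14.
Area = (18 × 14) / 2 = 126.

126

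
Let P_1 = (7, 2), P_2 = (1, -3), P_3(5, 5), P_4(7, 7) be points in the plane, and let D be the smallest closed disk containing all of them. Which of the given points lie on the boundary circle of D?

The minimum enclosing circle of a finite set is fixed by two of the points (as a diameter) or three (as a circumcircle).
The farthest pair is P_2–P_4 with squared distance 136. The circle on this segment as diameter has centre (4, 2) and r² = 136/4 = 34.
Check P_1: distance² to centre = 9 ≤ 34, so it lies inside.
All remaining points lie in this disk, and no smaller disk contains both endpoints, so this is the minimum enclosing circle.
The points at distance exactly r from the centre are P_2, P_4 — 2 points.

P_2, P_4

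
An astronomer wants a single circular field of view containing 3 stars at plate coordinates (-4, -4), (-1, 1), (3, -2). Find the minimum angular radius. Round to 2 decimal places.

Call the three points A, B, C in the order given.
Side lengths²: AB² = 34, AC² = 53, BC² = 25.
Since AC² = 53 < 34 + 25 = 59, the triangle is acute, so the smallest enclosing circle is the circumcircle.
Circumcentre = (-35/58, -153/58), r² = 22525/1682.
r = √(22525/1682) ≈ 3.66.

3.66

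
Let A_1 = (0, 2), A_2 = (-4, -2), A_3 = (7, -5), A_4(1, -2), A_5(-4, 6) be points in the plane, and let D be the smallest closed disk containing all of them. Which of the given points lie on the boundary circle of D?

A_3, A_5

By Welzl's lemma the MEC is supported by two points (diametrically opposite) or three points (on a circumcircle).
The farthest pair is A_3–A_5 with squared distance 242. The circle on this segment as diameter has centre (1.5, 0.5) and r² = 242/4 = 60.5.
Check A_1: distance² to centre = 4.5 ≤ 60.5, so it lies inside.
All remaining points lie in this disk, and no smaller disk contains both endpoints, so this is the minimum enclosing circle.
The points at distance exactly r from the centre are A_3, A_5 — 2 points.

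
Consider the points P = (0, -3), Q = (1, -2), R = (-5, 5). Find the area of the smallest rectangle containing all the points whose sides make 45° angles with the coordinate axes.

19.5

In coordinates u = x + y, v = x − y the rectangle is axis-aligned; the map (x,y)→(u,v) scales areas by 2.
u-values: -3, -1, 0; range = 0 − (-3) = 3.
v-values: 3, 3, -10; range = 3 − (-10) = 13.
Area = (3 × 13) / 2 = 19.5.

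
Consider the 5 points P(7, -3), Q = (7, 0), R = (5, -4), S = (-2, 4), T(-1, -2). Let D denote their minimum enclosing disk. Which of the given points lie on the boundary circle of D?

By Welzl's lemma the MEC is supported by two points (diametrically opposite) or three points (on a circumcircle).
The farthest pair is P–S with squared distance 130. The circle on this segment as diameter has centre (2.5, 0.5) and r² = 130/4 = 32.5.
Check Q: distance² to centre = 20.5 ≤ 32.5, so it lies inside.
All remaining points lie in this disk, and no smaller disk contains both endpoints, so this is the minimum enclosing circle.
The points at distance exactly r from the centre are P, S — 2 points.

P, S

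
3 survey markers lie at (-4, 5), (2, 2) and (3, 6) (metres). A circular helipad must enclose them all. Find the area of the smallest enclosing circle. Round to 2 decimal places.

Call the three points A, B, C in the order given.
Side lengths²: AB² = 45, AC² = 50, BC² = 17.
Since AC² = 50 < 45 + 17 = 62, the triangle is acute, so the smallest enclosing circle is the circumcircle.
Circumcentre = (-7/18, 85/18), r² = 2125/162.
Area = π·r² = π·2125/162 ≈ 41.21.

41.21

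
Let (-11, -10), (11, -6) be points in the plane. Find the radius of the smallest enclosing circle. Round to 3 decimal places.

11.180

The smallest circle enclosing two points has them as diameter endpoints.
Centre = midpoint = (0, -8); r² = |(-11, -10)−(11, -6)|²/4 = 500/4 = 125.
r = √125 ≈ 11.180.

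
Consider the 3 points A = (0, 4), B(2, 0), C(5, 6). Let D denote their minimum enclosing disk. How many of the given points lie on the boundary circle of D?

3

Side lengths²: AB² = 20, AC² = 29, BC² = 45.
Since BC² = 45 < 29 + 20 = 49, the triangle is acute, so the smallest enclosing circle is the circumcircle.
Circumcentre = (3.25, 3.125), r² = 11.328125.
The points at distance exactly r from the centre are A, B, C — 3 points.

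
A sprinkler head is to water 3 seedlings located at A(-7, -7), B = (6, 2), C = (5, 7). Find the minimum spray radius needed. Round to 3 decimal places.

9.220

Side lengths²: AB² = 250, AC² = 340, BC² = 26.
Since AC² = 340 ≥ 250 + 26 = 276, the angle opposite AC is not acute, so the smallest enclosing circle has AC as diameter.
Centre = midpoint of AC = (-1, 0), r² = 340/4 = 85.
r = √85 ≈ 9.220.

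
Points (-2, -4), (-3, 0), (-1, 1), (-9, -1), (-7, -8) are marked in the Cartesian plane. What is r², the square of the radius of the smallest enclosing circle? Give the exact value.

A smallest enclosing disk is always determined by at most three of the input points on its boundary.
The minimum enclosing circle is determined by three boundary points: (-1, 1), (-9, -1), (-7, -8).
Their circumcentre is (-4.15, -3.4) with r² = 29.2825.
The farthest remaining point (-3, 0) is at distance² 12.8825 ≤ 29.2825.

29.2825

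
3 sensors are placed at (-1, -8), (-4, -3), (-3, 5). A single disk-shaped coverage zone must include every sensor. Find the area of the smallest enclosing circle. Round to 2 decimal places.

135.87

Call the three points A, B, C in the order given.
Side lengths²: AB² = 34, AC² = 173, BC² = 65.
Since AC² = 173 ≥ 65 + 34 = 99, the angle opposite AC is not acute, so the smallest enclosing circle has AC as diameter.
Centre = midpoint of AC = (-2, -1.5), r² = 173/4 = 43.25.
Area = π·r² = π·43.25 ≈ 135.87.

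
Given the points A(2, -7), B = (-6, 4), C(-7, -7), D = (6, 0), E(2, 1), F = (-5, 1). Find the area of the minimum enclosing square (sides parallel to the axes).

The bounding box has width 13 and height 11.
An axis-aligned square enclosing the set must have side ≥ max(width, height).
So the minimum side is max(13, 11) = 13.
Area = 13² = 169.

169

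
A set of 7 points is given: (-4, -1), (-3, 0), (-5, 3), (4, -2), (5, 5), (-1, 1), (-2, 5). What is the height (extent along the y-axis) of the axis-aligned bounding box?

max y = 5, min y = -2, so height = 7.

7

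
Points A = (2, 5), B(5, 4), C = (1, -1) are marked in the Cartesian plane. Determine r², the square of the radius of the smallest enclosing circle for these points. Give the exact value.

7585/722

Side lengths²: AB² = 10, AC² = 37, BC² = 41.
Since BC² = 41 < 37 + 10 = 47, the triangle is acute, so the smallest enclosing circle is the circumcircle.
Circumcentre = (99/38, 69/38), r² = 7585/722.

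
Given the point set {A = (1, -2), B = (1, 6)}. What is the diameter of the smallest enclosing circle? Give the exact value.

8

The smallest circle enclosing two points has them as diameter endpoints.
Centre = midpoint = (1, 2); r² = |AB|²/4 = 64/4 = 16.
Diameter = 2r = 2√16 = 8.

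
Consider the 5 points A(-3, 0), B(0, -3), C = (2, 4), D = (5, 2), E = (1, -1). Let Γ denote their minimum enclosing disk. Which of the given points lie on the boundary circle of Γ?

A, B, D

A smallest enclosing disk is always determined by at most three of the input points on its boundary.
The farthest pair is A–D with squared distance 68. The circle on this segment as diameter has centre (1, 1) and r² = 68/4 = 17.
Check B: distance² to centre = 17 ≤ 17, so it lies inside.
All remaining points lie in this disk, and no smaller disk contains both endpoints, so this is the minimum enclosing circle.
The points at distance exactly r from the centre are A, B, D — 3 points.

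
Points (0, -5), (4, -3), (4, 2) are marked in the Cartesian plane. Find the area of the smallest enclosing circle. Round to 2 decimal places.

Call the three points A, B, C in the order given.
Side lengths²: AB² = 20, AC² = 65, BC² = 25.
Since AC² = 65 ≥ 25 + 20 = 45, the angle opposite AC is not acute, so the smallest enclosing circle has AC as diameter.
Centre = midpoint of AC = (2, -1.5), r² = 65/4 = 16.25.
Area = π·r² = π·16.25 ≈ 51.05.

51.05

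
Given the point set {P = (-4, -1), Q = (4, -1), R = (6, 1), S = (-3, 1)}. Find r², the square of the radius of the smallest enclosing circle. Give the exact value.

26

By Welzl's lemma the MEC is supported by two points (diametrically opposite) or three points (on a circumcircle).
The farthest pair is P–R with squared distance 104. The circle on this segment as diameter has centre (1, 0) and r² = 104/4 = 26.
Check Q: distance² to centre = 10 ≤ 26, so it lies inside.
All remaining points lie in this disk, and no smaller disk contains both endpoints, so this is the minimum enclosing circle.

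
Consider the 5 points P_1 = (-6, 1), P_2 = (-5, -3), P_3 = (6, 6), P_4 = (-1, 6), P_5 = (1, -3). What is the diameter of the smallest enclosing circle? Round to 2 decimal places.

14.21

By Welzl's lemma the MEC is supported by two points (diametrically opposite) or three points (on a circumcircle).
The farthest pair is P_2–P_3 with squared distance 202. The circle on this segment as diameter has centre (0.5, 1.5) and r² = 202/4 = 50.5.
Check P_1: distance² to centre = 42.5 ≤ 50.5, so it lies inside.
All remaining points lie in this disk, and no smaller disk contains both endpoints, so this is the minimum enclosing circle.
Diameter = 2r = 2√(50.5) ≈ 14.21.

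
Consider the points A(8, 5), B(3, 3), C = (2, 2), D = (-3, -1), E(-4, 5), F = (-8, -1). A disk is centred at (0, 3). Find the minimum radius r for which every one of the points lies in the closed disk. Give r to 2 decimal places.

The required radius is the distance from (0, 3) to the farthest point.
Squared distances: 68, 9, 5, 25, 20, 80.
Maximum is 80, attained at F.
r = √80 ≈ 8.94.

8.94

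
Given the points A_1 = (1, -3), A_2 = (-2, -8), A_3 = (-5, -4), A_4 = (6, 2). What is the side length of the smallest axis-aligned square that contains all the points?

11

The bounding box has width 11 and height 10.
An axis-aligned square enclosing the set must have side ≥ max(width, height).
So the minimum side is max(11, 10) = 11.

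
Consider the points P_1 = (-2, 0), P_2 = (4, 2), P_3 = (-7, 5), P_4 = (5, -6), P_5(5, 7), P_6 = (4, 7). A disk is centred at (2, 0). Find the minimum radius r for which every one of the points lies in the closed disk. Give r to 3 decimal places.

The required radius is the distance from (2, 0) to the farthest point.
Squared distances: 16, 8, 106, 45, 58, 53.
Maximum is 106, attained at P_3.
r = √106 ≈ 10.296.

10.296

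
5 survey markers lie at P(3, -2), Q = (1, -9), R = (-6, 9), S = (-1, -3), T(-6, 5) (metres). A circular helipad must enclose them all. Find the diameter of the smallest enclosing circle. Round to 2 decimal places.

A smallest enclosing disk is always determined by at most three of the input points on its boundary.
The farthest pair is Q–R with squared distance 373. The circle on this segment as diameter has centre (-2.5, 0) and r² = 373/4 = 93.25.
Check P: distance² to centre = 34.25 ≤ 93.25, so it lies inside.
All remaining points lie in this disk, and no smaller disk contains both endpoints, so this is the minimum enclosing circle.
Diameter = 2r = 2√(93.25) ≈ 19.31.

19.31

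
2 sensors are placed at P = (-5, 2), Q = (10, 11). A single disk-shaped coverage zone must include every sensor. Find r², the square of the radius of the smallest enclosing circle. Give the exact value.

The smallest circle enclosing two points has them as diameter endpoints.
Centre = midpoint = (2.5, 6.5); r² = |PQ|²/4 = 306/4 = 76.5.

76.5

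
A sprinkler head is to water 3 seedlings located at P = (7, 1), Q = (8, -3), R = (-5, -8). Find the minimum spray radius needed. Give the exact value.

Side lengths²: PQ² = 17, PR² = 225, QR² = 194.
Since PR² = 225 ≥ 194 + 17 = 211, the angle opposite PR is not acute, so the smallest enclosing circle has PR as diameter.
Centre = midpoint of PR = (1, -3.5), r² = 225/4 = 56.25.
r = √(56.25) = 7.5.

7.5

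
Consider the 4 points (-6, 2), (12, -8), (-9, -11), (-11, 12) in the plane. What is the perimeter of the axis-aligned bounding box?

92

Width = max x − min x = 12 − (-11) = 23.
Height = max y − min y = 12 − (-11) = 23.
Perimeter = 2(23 + 23) = 92.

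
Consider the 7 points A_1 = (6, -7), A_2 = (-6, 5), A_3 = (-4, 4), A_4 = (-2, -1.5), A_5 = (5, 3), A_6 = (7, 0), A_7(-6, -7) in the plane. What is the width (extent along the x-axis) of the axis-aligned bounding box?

13

max x = 7, min x = -6, so width = 13.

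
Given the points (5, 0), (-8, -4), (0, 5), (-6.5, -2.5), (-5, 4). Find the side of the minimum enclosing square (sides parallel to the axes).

The bounding box has width 13 and height 9.
An axis-aligned square enclosing the set must have side ≥ max(width, height).
So the minimum side is max(13, 9) = 13.

13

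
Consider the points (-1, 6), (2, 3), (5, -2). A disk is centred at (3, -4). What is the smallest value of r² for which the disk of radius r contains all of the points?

116

The required radius is the distance from (3, -4) to the farthest point.
Squared distances: 116, 50, 8.
Maximum is 116, attained at (-1, 6).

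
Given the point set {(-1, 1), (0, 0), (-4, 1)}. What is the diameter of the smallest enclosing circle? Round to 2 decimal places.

4.12

Call the three points A, B, C in the order given.
Side lengths²: AB² = 2, AC² = 9, BC² = 17.
Since BC² = 17 ≥ 9 + 2 = 11, the angle opposite BC is not acute, so the smallest enclosing circle has BC as diameter.
Centre = midpoint of BC = (-2, 0.5), r² = 17/4 = 4.25.
Diameter = 2r = 2√(4.25) ≈ 4.12.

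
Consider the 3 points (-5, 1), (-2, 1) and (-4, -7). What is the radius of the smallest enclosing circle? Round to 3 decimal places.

4.155

Call the three points A, B, C in the order given.
Side lengths²: AB² = 9, AC² = 65, BC² = 68.
Since BC² = 68 < 65 + 9 = 74, the triangle is acute, so the smallest enclosing circle is the circumcircle.
Circumcentre = (-3.5, -2.875), r² = 17.265625.
r = √(17.265625) ≈ 4.155.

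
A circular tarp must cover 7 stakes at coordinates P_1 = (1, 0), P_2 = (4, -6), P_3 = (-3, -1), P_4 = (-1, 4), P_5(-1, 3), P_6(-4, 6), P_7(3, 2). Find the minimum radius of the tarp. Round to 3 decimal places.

A smallest enclosing disk is always determined by at most three of the input points on its boundary.
The farthest pair is P_2–P_6 with squared distance 208. The circle on this segment as diameter has centre (0, 0) and r² = 208/4 = 52.
Check P_1: distance² to centre = 1 ≤ 52, so it lies inside.
All remaining points lie in this disk, and no smaller disk contains both endpoints, so this is the minimum enclosing circle.
r = √52 ≈ 7.211.

7.211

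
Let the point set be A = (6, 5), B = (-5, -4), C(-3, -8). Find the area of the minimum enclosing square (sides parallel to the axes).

169

The bounding box has width 11 and height 13.
An axis-aligned square enclosing the set must have side ≥ max(width, height).
So the minimum side is max(11, 13) = 13.
Area = 13² = 169.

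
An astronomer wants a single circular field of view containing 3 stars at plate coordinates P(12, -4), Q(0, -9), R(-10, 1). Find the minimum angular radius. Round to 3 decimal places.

11.281

Side lengths²: PQ² = 169, PR² = 509, QR² = 200.
Since PR² = 509 ≥ 200 + 169 = 369, the angle opposite PR is not acute, so the smallest enclosing circle has PR as diameter.
Centre = midpoint of PR = (1, -1.5), r² = 509/4 = 127.25.
r = √(127.25) ≈ 11.281.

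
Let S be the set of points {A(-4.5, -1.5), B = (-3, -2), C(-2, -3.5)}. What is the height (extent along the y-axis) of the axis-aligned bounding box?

max y = -1.5, min y = -3.5, so height = 2.

2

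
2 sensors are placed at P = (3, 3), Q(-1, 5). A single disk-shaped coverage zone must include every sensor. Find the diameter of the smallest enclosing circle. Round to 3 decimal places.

4.472

The smallest circle enclosing two points has them as diameter endpoints.
Centre = midpoint = (1, 4); r² = |PQ|²/4 = 20/4 = 5.
Diameter = 2r = 2√5 ≈ 4.472.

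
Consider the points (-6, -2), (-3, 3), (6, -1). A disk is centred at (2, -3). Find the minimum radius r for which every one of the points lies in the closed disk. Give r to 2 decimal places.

The required radius is the distance from (2, -3) to the farthest point.
Squared distances: 65, 61, 20.
Maximum is 65, attained at (-6, -2).
r = √65 ≈ 8.06.

8.06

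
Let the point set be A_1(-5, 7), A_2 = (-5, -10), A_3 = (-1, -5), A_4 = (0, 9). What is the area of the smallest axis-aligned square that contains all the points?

361

The bounding box has width 5 and height 19.
An axis-aligned square enclosing the set must have side ≥ max(width, height).
So the minimum side is max(5, 19) = 19.
Area = 19² = 361.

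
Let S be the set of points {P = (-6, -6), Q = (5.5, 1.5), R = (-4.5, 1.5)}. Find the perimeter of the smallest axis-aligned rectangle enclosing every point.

Width = max x − min x = 5.5 − (-6) = 11.5.
Height = max y − min y = 1.5 − (-6) = 7.5.
Perimeter = 2(11.5 + 7.5) = 38.

38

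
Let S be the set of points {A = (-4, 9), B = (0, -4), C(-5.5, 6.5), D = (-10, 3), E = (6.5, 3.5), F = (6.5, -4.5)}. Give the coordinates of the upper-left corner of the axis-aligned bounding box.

(-10, 9)

x-range [-10, 6.5], y-range [-4.5, 9].
The upper-left corner is (-10, 9).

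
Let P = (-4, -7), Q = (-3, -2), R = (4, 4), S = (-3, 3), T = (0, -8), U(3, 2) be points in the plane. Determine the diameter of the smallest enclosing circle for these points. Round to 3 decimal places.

A smallest enclosing disk is always determined by at most three of the input points on its boundary.
The farthest pair is P–R with squared distance 185. The circle on this segment as diameter has centre (0, -1.5) and r² = 185/4 = 46.25.
Check Q: distance² to centre = 9.25 ≤ 46.25, so it lies inside.
All remaining points lie in this disk, and no smaller disk contains both endpoints, so this is the minimum enclosing circle.
Diameter = 2r = 2√(46.25) ≈ 13.601.

13.601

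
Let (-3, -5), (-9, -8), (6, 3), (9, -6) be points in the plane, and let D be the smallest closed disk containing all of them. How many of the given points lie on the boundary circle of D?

A smallest enclosing disk is always determined by at most three of the input points on its boundary.
The minimum enclosing circle is determined by three boundary points: (-9, -8), (6, 3), (9, -6).
Their circumcentre is (-9/28, -115/28) with r² = 35465/392.
The farthest remaining point (-3, -5) is at distance² 3125/392 ≤ 35465/392.
The points at distance exactly r from the centre are (-9, -8), (6, 3), (9, -6) — 3 points.

3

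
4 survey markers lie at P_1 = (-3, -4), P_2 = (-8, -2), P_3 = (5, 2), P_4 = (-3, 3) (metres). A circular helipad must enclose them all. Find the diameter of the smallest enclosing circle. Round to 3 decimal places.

13.601

A smallest enclosing disk is always determined by at most three of the input points on its boundary.
The farthest pair is P_2–P_3 with squared distance 185. The circle on this segment as diameter has centre (-1.5, 0) and r² = 185/4 = 46.25.
Check P_1: distance² to centre = 18.25 ≤ 46.25, so it lies inside.
All remaining points lie in this disk, and no smaller disk contains both endpoints, so this is the minimum enclosing circle.
Diameter = 2r = 2√(46.25) ≈ 13.601.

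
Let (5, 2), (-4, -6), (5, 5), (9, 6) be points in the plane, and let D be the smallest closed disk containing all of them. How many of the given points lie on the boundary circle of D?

By Welzl's lemma the MEC is supported by two points (diametrically opposite) or three points (on a circumcircle).
The farthest pair is (-4, -6)–(9, 6) with squared distance 313. The circle on this segment as diameter has centre (2.5, 0) and r² = 313/4 = 78.25.
Check (5, 2): distance² to centre = 10.25 ≤ 78.25, so it lies inside.
All remaining points lie in this disk, and no smaller disk contains both endpoints, so this is the minimum enclosing circle.
The points at distance exactly r from the centre are (-4, -6), (9, 6) — 2 points.

2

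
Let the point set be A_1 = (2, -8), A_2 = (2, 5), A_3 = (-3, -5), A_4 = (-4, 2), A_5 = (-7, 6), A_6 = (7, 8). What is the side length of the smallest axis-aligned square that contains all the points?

16

The bounding box has width 14 and height 16.
An axis-aligned square enclosing the set must have side ≥ max(width, height).
So the minimum side is max(14, 16) = 16.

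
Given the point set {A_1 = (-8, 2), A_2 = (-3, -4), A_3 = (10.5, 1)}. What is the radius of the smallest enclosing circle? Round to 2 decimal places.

Side lengths²: A_1A_2² = 61, A_1A_3² = 343.25, A_2A_3² = 207.25.
Since A_1A_3² = 343.25 ≥ 207.25 + 61 = 268.25, the angle opposite A_1A_3 is not acute, so the smallest enclosing circle has A_1A_3 as diameter.
Centre = midpoint of A_1A_3 = (1.25, 1.5), r² = 343.25/4 = 85.8125.
r = √(85.8125) ≈ 9.26.

9.26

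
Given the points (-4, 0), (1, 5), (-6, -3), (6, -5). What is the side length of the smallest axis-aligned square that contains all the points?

The bounding box has width 12 and height 10.
An axis-aligned square enclosing the set must have side ≥ max(width, height).
So the minimum side is max(12, 10) = 12.

12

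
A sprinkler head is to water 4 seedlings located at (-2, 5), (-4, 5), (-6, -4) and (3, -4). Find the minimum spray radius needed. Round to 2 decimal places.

The minimum enclosing circle is determined by three boundary points: (-4, 5), (-6, -4), (3, -4).
Their circumcentre is (-1.5, -5/18) with r² = 5525/162.
The farthest remaining point (-2, 5) is at distance² 4553/162 ≤ 5525/162.
r = √(5525/162) ≈ 5.84.

5.84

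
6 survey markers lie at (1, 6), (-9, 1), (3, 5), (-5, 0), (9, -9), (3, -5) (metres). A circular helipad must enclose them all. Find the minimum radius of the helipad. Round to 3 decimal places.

A smallest enclosing disk is always determined by at most three of the input points on its boundary.
The farthest pair is (-9, 1)–(9, -9) with squared distance 424. The circle on this segment as diameter has centre (0, -4) and r² = 424/4 = 106.
Check (1, 6): distance² to centre = 101 ≤ 106, so it lies inside.
All remaining points lie in this disk, and no smaller disk contains both endpoints, so this is the minimum enclosing circle.
r = √106 ≈ 10.296.

10.296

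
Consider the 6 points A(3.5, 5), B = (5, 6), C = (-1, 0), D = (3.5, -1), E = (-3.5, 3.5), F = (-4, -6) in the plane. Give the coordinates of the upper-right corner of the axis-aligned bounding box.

(5, 6)

x-range [-4, 5], y-range [-6, 6].
The upper-right corner is (5, 6).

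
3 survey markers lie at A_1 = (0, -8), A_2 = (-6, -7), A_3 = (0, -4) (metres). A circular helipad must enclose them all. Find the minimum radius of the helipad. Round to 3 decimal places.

Side lengths²: A_1A_2² = 37, A_1A_3² = 16, A_2A_3² = 45.
Since A_2A_3² = 45 < 37 + 16 = 53, the triangle is acute, so the smallest enclosing circle is the circumcircle.
Circumcentre = (-2.75, -6), r² = 11.5625.
r = √(11.5625) ≈ 3.400.

3.400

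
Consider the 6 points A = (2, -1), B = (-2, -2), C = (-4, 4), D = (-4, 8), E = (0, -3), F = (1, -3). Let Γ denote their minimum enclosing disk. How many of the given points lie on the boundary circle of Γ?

2

By Welzl's lemma the MEC is supported by two points (diametrically opposite) or three points (on a circumcircle).
The farthest pair is D–F with squared distance 146. The circle on this segment as diameter has centre (-1.5, 2.5) and r² = 146/4 = 36.5.
Check A: distance² to centre = 24.5 ≤ 36.5, so it lies inside.
All remaining points lie in this disk, and no smaller disk contains both endpoints, so this is the minimum enclosing circle.
The points at distance exactly r from the centre are D, F — 2 points.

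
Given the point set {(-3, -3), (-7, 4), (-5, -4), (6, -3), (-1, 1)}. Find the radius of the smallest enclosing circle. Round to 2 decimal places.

7.38

By Welzl's lemma the MEC is supported by two points (diametrically opposite) or three points (on a circumcircle).
The farthest pair is (-7, 4)–(6, -3) with squared distance 218. The circle on this segment as diameter has centre (-0.5, 0.5) and r² = 218/4 = 54.5.
Check (-3, -3): distance² to centre = 18.5 ≤ 54.5, so it lies inside.
All remaining points lie in this disk, and no smaller disk contains both endpoints, so this is the minimum enclosing circle.
r = √(54.5) ≈ 7.38.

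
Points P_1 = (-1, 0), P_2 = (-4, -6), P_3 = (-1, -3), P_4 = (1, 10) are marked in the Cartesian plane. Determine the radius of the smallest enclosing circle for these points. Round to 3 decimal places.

A smallest enclosing disk is always determined by at most three of the input points on its boundary.
The farthest pair is P_2–P_4 with squared distance 281. The circle on this segment as diameter has centre (-1.5, 2) and r² = 281/4 = 70.25.
Check P_1: distance² to centre = 4.25 ≤ 70.25, so it lies inside.
All remaining points lie in this disk, and no smaller disk contains both endpoints, so this is the minimum enclosing circle.
r = √(70.25) ≈ 8.382.

8.382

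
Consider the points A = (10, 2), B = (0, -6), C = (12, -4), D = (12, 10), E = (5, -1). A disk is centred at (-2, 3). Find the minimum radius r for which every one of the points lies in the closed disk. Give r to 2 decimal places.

The required radius is the distance from (-2, 3) to the farthest point.
Squared distances: 145, 85, 245, 245, 65.
Maximum is 245, attained at C.
r = √245 ≈ 15.65.

15.65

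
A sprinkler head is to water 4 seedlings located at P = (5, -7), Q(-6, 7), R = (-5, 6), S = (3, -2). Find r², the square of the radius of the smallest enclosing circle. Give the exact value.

The minimum enclosing circle of a finite set is fixed by two of the points (as a diameter) or three (as a circumcircle).
The farthest pair is P–Q with squared distance 317. The circle on this segment as diameter has centre (-0.5, 0) and r² = 317/4 = 79.25.
Check R: distance² to centre = 56.25 ≤ 79.25, so it lies inside.
All remaining points lie in this disk, and no smaller disk contains both endpoints, so this is the minimum enclosing circle.

79.25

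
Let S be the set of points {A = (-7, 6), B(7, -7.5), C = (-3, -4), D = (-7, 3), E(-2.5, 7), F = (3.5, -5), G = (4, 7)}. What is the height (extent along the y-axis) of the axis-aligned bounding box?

14.5

max y = 7, min y = -7.5, so height = 14.5.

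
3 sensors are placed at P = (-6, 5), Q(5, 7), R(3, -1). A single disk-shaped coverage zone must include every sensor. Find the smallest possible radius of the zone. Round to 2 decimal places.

Side lengths²: PQ² = 125, PR² = 117, QR² = 68.
Since PQ² = 125 < 117 + 68 = 185, the triangle is acute, so the smallest enclosing circle is the circumcircle.
Circumcentre = (-1/7, 113/28), r² = 27625/784.
r = √(27625/784) ≈ 5.94.

5.94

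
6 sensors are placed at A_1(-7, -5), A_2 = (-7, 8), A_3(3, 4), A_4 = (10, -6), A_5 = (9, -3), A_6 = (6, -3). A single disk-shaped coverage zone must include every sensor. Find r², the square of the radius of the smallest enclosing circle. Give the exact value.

121.25

A smallest enclosing disk is always determined by at most three of the input points on its boundary.
The farthest pair is A_2–A_4 with squared distance 485. The circle on this segment as diameter has centre (1.5, 1) and r² = 485/4 = 121.25.
Check A_1: distance² to centre = 108.25 ≤ 121.25, so it lies inside.
All remaining points lie in this disk, and no smaller disk contains both endpoints, so this is the minimum enclosing circle.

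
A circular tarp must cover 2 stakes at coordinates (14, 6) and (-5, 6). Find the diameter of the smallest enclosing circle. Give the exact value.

19

The smallest circle enclosing two points has them as diameter endpoints.
Centre = midpoint = (4.5, 6); r² = |(14, 6)−(-5, 6)|²/4 = 361/4 = 90.25.
Diameter = 2r = 2√(90.25) = 19.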